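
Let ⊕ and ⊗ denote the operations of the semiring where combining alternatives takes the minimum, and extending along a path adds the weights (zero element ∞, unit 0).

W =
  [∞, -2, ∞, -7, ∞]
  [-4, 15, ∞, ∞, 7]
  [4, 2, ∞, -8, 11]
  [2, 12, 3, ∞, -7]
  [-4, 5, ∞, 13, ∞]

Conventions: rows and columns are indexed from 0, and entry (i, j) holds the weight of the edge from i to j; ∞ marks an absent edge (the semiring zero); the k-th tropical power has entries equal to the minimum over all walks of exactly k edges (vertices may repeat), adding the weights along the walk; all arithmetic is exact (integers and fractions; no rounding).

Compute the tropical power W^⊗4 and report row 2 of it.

W^⊗2:
  [-6, 5, -4, ∞, -14]
  [3, -6, ∞, -11, 22]
  [-6, 2, -5, -3, -15]
  [-11, -2, ∞, -5, 14]
  [1, -6, 16, -11, 6]
W^⊗3:
  [-18, -9, ∞, -13, 7]
  [-10, 1, -8, -4, -18]
  [-19, -10, 0, -13, -10]
  [-6, -13, -2, -18, -12]
  [-10, -1, -8, -6, -18]
W^⊗4:
  [-13, -20, -10, -25, -20]
  [-22, -13, -1, -17, -11]
  [-14, -21, -10, -26, -20]
  [-17, -8, -15, -13, -25]
  [-22, -13, -3, -17, -13]
Answer: row 2 of W^⊗4 = [-14, -21, -10, -26, -20]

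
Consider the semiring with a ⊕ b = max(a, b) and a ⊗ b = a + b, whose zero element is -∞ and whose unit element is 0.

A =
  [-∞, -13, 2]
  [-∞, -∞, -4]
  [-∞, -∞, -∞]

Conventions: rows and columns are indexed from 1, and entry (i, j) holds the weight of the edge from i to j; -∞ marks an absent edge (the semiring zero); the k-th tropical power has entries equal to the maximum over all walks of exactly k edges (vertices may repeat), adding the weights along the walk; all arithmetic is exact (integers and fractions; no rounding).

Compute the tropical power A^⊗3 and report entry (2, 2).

A^⊗2:
  [-∞, -∞, -17]
  [-∞, -∞, -∞]
  [-∞, -∞, -∞]
A^⊗3:
  [-∞, -∞, -∞]
  [-∞, -∞, -∞]
  [-∞, -∞, -∞]
Key observation: no walk of exactly 3 edges connects these vertices, so the entry is the semiring zero.
Answer: (A^⊗3)[2][2] = -∞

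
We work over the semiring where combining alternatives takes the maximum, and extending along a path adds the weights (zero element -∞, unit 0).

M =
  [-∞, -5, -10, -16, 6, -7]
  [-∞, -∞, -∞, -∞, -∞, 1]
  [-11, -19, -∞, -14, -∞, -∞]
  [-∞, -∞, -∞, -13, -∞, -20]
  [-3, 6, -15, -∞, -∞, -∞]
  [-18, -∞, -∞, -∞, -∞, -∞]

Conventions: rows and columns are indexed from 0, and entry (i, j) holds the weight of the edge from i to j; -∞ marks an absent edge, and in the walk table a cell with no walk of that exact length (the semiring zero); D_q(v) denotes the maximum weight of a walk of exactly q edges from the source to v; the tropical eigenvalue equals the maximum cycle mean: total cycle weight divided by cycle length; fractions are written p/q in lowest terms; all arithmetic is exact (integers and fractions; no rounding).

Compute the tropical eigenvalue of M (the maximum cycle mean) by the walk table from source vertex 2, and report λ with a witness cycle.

q=0: [-∞, -∞, 0, -∞, -∞, -∞]
q=1: [-11, -19, -∞, -14, -∞, -∞]
q=2: [-∞, -16, -21, -27, -5, -18]
q=3: [-8, 1, -20, -35, -∞, -15]
q=4: [-31, -13, -18, -24, -2, 2]
q=5: [-5, 4, -17, -32, -25, -12]
q=6: [-28, -10, -15, -21, 1, 5]
Optimal cycle mean attained by: cycle 0->4->0, total 6 + (-3), length 2.
Answer: λ = 3/2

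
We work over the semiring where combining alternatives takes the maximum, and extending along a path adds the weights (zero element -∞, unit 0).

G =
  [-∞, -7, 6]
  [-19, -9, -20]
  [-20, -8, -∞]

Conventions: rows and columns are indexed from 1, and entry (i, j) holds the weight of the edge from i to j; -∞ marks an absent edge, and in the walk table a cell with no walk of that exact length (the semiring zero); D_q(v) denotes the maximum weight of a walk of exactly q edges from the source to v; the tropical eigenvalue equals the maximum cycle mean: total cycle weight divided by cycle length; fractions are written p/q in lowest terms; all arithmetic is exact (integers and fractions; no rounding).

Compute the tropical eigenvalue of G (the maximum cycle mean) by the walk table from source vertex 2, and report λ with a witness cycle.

q=0: [-∞, 0, -∞]
q=1: [-19, -9, -20]
q=2: [-28, -18, -13]
q=3: [-33, -21, -22]
Optimal cycle mean attained by: cycle 1->3->1, total 6 + (-20), length 2.
Answer: λ = -7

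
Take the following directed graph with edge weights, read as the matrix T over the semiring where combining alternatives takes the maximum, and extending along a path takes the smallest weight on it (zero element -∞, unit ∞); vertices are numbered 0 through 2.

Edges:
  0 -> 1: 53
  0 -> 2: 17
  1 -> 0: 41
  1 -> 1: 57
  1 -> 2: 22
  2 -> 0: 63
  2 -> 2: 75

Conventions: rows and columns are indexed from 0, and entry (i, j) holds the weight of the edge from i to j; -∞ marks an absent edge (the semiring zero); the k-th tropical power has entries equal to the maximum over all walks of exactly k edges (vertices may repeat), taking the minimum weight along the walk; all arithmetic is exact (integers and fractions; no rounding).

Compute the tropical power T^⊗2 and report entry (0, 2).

T^⊗2:
  [41, 53, 22]
  [41, 57, 22]
  [63, 53, 75]
Key observation: the optimum is the walk 0->1->2, with weight 53 min 22 = 22.
Optimal value attained by: walk 0->1->2.
Answer: (T^⊗2)[0][2] = 22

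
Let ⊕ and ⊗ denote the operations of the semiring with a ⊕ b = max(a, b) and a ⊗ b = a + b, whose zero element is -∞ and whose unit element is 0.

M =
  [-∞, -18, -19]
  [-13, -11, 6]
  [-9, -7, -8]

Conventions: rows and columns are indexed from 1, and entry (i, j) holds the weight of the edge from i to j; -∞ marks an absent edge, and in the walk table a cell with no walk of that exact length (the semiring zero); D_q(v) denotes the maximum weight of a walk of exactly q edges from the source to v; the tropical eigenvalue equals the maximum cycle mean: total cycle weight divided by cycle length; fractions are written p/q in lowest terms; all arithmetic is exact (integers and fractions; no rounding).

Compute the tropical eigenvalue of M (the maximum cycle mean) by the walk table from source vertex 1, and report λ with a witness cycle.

q=0: [0, -∞, -∞]
q=1: [-∞, -18, -19]
q=2: [-28, -26, -12]
q=3: [-21, -19, -20]
Optimal cycle mean attained by: cycle 2->3->2, total 6 + (-7), length 2.
Answer: λ = -1/2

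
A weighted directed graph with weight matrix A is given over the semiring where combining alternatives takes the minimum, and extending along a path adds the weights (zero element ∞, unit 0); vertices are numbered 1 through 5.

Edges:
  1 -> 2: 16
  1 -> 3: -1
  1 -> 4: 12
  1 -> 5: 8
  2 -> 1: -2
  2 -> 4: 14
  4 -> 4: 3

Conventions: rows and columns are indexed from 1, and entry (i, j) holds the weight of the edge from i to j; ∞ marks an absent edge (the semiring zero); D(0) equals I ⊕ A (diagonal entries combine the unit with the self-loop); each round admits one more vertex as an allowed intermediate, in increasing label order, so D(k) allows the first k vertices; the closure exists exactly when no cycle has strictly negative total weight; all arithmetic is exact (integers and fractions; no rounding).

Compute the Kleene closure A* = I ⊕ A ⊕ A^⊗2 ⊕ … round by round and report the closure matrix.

D(0):
  [0, 16, -1, 12, 8]
  [-2, 0, ∞, 14, ∞]
  [∞, ∞, 0, ∞, ∞]
  [∞, ∞, ∞, 0, ∞]
  [∞, ∞, ∞, ∞, 0]
D(1):
  [0, 16, -1, 12, 8]
  [-2, 0, -3, 10, 6]
  [∞, ∞, 0, ∞, ∞]
  [∞, ∞, ∞, 0, ∞]
  [∞, ∞, ∞, ∞, 0]
D(2):
  [0, 16, -1, 12, 8]
  [-2, 0, -3, 10, 6]
  [∞, ∞, 0, ∞, ∞]
  [∞, ∞, ∞, 0, ∞]
  [∞, ∞, ∞, ∞, 0]
D(3):
  [0, 16, -1, 12, 8]
  [-2, 0, -3, 10, 6]
  [∞, ∞, 0, ∞, ∞]
  [∞, ∞, ∞, 0, ∞]
  [∞, ∞, ∞, ∞, 0]
D(4):
  [0, 16, -1, 12, 8]
  [-2, 0, -3, 10, 6]
  [∞, ∞, 0, ∞, ∞]
  [∞, ∞, ∞, 0, ∞]
  [∞, ∞, ∞, ∞, 0]
D(5):
  [0, 16, -1, 12, 8]
  [-2, 0, -3, 10, 6]
  [∞, ∞, 0, ∞, ∞]
  [∞, ∞, ∞, 0, ∞]
  [∞, ∞, ∞, ∞, 0]
Answer: A* = [[0, 16, -1, 12, 8], [-2, 0, -3, 10, 6], [∞, ∞, 0, ∞, ∞], [∞, ∞, ∞, 0, ∞], [∞, ∞, ∞, ∞, 0]]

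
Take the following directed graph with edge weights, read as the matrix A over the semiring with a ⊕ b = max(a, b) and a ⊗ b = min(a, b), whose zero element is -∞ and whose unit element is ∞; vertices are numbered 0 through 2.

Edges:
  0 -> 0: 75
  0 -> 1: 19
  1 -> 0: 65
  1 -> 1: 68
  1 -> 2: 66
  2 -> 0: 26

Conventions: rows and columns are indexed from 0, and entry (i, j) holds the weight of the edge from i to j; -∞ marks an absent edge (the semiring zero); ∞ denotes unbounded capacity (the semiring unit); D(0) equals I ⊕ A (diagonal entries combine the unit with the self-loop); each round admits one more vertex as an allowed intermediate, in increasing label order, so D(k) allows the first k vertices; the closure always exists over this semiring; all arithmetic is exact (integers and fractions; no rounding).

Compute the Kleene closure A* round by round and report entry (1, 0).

D(0):
  [∞, 19, -∞]
  [65, ∞, 66]
  [26, -∞, ∞]
D(1):
  [∞, 19, -∞]
  [65, ∞, 66]
  [26, 19, ∞]
D(2):
  [∞, 19, 19]
  [65, ∞, 66]
  [26, 19, ∞]
D(3):
  [∞, 19, 19]
  [65, ∞, 66]
  [26, 19, ∞]
Answer: A*[1][0] = 65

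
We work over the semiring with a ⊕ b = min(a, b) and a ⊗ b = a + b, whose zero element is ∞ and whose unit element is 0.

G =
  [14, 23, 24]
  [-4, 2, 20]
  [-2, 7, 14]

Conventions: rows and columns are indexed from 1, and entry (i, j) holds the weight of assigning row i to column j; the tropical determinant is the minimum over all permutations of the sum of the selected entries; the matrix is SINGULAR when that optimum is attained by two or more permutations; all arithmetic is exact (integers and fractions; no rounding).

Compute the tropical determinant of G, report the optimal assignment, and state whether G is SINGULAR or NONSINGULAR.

σ = (1, 2, 3): 14 + 2 + 14 = 30
σ = (1, 3, 2): 14 + 20 + 7 = 41
σ = (2, 1, 3): 23 + (-4) + 14 = 33
σ = (2, 3, 1): 23 + 20 + (-2) = 41
σ = (3, 1, 2): 24 + (-4) + 7 = 27
σ = (3, 2, 1): 24 + 2 + (-2) = 24
Optimal value attained by: σ = (3, 2, 1).
Answer: det⊕(G) = 24; verdict: NONSINGULAR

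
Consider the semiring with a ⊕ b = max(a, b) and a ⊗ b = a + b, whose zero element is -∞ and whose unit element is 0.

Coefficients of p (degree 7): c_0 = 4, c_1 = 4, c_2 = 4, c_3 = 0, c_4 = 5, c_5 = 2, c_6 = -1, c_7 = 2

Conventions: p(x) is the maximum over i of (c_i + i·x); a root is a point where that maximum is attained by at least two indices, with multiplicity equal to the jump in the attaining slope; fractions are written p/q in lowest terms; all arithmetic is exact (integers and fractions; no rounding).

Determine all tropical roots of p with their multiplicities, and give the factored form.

hull edge (i=0, c=4) to (i=4, c=5): slope 1/4, span 4
hull edge (i=4, c=5) to (i=7, c=2): slope -1, span 3
Factored form: p(x) = 2 ⊗ (x ⊕ (-1/4)) ⊗ (x ⊕ (-1/4)) ⊗ (x ⊕ (-1/4)) ⊗ (x ⊕ (-1/4)) ⊗ (x ⊕ 1) ⊗ (x ⊕ 1) ⊗ (x ⊕ 1)
Answer: roots = -1/4 (mult 4), 1 (mult 3)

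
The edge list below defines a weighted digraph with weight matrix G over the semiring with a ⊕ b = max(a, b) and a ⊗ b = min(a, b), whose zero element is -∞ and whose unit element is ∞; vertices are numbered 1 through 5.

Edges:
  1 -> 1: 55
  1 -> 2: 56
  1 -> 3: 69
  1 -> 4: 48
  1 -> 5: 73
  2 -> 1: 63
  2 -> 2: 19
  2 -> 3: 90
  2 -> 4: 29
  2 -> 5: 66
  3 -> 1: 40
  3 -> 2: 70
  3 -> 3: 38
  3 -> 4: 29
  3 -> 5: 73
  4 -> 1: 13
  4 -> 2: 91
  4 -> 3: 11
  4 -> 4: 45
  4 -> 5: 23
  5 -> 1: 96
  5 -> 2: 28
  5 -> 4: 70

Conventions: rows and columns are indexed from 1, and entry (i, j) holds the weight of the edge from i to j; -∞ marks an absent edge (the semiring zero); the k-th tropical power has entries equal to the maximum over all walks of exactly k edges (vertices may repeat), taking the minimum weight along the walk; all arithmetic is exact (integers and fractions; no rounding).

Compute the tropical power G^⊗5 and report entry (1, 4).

G^⊗2:
  [73, 69, 56, 70, 69]
  [66, 70, 63, 66, 73]
  [73, 40, 70, 70, 66]
  [63, 45, 90, 45, 66]
  [55, 70, 69, 48, 73]
G^⊗3:
  [69, 70, 69, 69, 73]
  [73, 66, 70, 70, 66]
  [66, 70, 69, 66, 73]
  [66, 70, 63, 66, 73]
  [73, 69, 70, 70, 69]
G^⊗4:
  [73, 69, 70, 70, 69]
  [66, 70, 69, 66, 73]
  [73, 69, 70, 70, 69]
  [73, 66, 70, 70, 66]
  [69, 70, 69, 69, 73]
G^⊗5:
  [69, 70, 69, 69, 73]
  [73, 69, 70, 70, 69]
  [69, 70, 69, 69, 73]
  [66, 70, 69, 66, 73]
  [73, 69, 70, 70, 69]
Key observation: the optimum is the walk 1->3->2->3->5->4, with weight 69 min 70 min 90 min 73 min 70 = 69.
Optimal value attained by: walk 1->3->2->3->5->4.
Answer: (G^⊗5)[1][4] = 69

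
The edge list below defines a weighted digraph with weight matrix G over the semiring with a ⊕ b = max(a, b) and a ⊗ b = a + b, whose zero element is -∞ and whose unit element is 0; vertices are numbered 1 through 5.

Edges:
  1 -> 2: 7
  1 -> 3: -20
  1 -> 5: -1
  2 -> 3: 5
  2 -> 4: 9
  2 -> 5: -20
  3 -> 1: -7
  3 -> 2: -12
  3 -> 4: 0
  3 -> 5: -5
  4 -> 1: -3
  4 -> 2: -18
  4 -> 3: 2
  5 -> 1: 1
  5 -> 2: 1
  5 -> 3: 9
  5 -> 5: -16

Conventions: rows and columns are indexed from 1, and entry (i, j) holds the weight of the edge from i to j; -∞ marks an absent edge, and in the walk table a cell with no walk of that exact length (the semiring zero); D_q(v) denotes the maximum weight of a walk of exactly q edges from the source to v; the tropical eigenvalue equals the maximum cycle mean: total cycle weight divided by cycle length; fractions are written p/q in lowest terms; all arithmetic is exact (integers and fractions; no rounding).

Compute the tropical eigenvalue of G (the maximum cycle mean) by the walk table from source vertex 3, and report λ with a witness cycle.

q=0: [-∞, -∞, 0, -∞, -∞]
q=1: [-7, -12, -∞, 0, -5]
q=2: [-3, 0, 4, -3, -8]
q=3: [-3, 4, 5, 9, -1]
q=4: [6, 4, 11, 13, 0]
q=5: [10, 13, 15, 13, 6]
Optimal cycle mean attained by: cycle 1->2->4->1, total 7 + 9 + (-3), length 3.
Answer: λ = 13/3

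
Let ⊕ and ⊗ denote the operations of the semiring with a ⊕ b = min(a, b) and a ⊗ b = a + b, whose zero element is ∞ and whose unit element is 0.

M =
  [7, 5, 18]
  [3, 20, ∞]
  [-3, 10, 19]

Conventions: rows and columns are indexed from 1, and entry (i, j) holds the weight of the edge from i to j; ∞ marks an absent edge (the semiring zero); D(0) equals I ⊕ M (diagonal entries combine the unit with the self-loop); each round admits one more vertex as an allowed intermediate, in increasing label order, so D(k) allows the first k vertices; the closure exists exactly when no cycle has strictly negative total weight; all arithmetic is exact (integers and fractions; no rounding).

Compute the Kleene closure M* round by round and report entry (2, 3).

D(0):
  [0, 5, 18]
  [3, 0, ∞]
  [-3, 10, 0]
D(1):
  [0, 5, 18]
  [3, 0, 21]
  [-3, 2, 0]
D(2):
  [0, 5, 18]
  [3, 0, 21]
  [-3, 2, 0]
D(3):
  [0, 5, 18]
  [3, 0, 21]
  [-3, 2, 0]
Answer: M*[2][3] = 21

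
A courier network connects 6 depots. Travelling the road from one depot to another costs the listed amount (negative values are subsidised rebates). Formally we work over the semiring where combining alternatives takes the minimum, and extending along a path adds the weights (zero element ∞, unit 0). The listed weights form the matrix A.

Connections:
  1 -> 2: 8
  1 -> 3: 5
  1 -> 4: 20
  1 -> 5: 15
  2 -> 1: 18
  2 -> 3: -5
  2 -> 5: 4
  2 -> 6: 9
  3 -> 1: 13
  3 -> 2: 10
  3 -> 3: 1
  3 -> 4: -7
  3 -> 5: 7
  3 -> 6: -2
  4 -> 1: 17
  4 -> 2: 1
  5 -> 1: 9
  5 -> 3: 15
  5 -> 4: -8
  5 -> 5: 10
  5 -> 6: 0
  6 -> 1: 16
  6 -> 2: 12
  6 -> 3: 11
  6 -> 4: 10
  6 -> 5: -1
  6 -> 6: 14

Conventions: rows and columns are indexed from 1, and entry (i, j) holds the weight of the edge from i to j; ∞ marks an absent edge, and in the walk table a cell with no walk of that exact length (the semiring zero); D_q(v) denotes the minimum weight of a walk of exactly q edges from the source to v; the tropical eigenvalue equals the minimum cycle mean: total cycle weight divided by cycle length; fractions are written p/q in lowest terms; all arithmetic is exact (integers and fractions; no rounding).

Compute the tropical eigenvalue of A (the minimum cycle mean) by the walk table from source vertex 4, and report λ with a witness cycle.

q=0: [∞, ∞, ∞, 0, ∞, ∞]
q=1: [17, 1, ∞, ∞, ∞, ∞]
q=2: [19, 25, -4, 37, 5, 10]
q=3: [9, 6, -3, -11, 3, -6]
q=4: [6, -10, -2, -10, -7, -5]
q=5: [2, -9, -15, -15, -6, -7]
q=6: [-2, -14, -14, -22, -8, -17]
Optimal cycle mean attained by: cycle 2->3->4->2, total (-5) + (-7) + 1, length 3.
Answer: λ = -11/3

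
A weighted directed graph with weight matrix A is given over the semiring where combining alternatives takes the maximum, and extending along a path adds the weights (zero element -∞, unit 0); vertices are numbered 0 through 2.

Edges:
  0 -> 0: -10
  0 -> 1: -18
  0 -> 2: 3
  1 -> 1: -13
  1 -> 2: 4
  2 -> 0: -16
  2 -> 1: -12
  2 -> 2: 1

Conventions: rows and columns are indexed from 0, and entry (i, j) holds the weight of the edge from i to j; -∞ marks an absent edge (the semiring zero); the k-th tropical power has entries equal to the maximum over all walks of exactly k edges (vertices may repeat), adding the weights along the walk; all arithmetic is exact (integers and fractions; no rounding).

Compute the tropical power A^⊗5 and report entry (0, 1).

A^⊗2:
  [-13, -9, 4]
  [-12, -8, 5]
  [-15, -11, 2]
A^⊗3:
  [-12, -8, 5]
  [-11, -7, 6]
  [-14, -10, 3]
A^⊗4:
  [-11, -7, 6]
  [-10, -6, 7]
  [-13, -9, 4]
A^⊗5:
  [-10, -6, 7]
  [-9, -5, 8]
  [-12, -8, 5]
Key observation: the optimum is the walk 0->2->2->2->2->1, with weight 3 + 1 + 1 + 1 + (-12) = -6.
Optimal value attained by: walk 0->2->2->2->2->1.
Answer: (A^⊗5)[0][1] = -6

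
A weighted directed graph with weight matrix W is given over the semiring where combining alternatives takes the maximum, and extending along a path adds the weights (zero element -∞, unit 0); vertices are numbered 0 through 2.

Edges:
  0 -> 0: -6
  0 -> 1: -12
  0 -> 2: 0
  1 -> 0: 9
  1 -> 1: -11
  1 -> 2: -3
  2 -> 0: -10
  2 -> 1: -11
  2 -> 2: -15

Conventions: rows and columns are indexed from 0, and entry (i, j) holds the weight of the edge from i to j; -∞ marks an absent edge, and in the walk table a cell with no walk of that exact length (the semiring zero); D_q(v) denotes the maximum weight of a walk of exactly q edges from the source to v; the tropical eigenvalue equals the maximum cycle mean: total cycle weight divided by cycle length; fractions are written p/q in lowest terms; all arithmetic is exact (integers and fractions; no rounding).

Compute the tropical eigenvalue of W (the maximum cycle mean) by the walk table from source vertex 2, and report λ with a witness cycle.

q=0: [-∞, -∞, 0]
q=1: [-10, -11, -15]
q=2: [-2, -22, -10]
q=3: [-8, -14, -2]
Optimal cycle mean attained by: cycle 0->2->1->0, total 0 + (-11) + 9, length 3.
Answer: λ = -2/3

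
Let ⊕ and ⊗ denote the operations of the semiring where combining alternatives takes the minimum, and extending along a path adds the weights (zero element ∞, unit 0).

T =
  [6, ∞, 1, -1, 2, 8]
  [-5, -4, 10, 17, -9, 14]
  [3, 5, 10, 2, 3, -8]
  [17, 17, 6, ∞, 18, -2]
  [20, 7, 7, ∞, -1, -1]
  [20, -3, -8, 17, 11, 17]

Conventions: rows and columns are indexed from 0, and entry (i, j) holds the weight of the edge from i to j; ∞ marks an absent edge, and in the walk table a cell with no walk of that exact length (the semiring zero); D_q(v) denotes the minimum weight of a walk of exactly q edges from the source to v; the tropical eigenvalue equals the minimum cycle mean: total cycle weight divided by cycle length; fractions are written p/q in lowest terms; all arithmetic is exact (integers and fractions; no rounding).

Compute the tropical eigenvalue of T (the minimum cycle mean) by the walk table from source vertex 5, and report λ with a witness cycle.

q=0: [∞, ∞, ∞, ∞, ∞, 0]
q=1: [20, -3, -8, 17, 11, 17]
q=2: [-8, -7, 2, -6, -12, -16]
q=3: [-12, -19, -24, -9, -16, -13]
q=4: [-24, -23, -21, -22, -28, -32]
q=5: [-28, -35, -40, -25, -32, -29]
q=6: [-40, -39, -37, -38, -44, -48]
Optimal cycle mean attained by: cycle 2->5->2, total (-8) + (-8), length 2.
Answer: λ = -8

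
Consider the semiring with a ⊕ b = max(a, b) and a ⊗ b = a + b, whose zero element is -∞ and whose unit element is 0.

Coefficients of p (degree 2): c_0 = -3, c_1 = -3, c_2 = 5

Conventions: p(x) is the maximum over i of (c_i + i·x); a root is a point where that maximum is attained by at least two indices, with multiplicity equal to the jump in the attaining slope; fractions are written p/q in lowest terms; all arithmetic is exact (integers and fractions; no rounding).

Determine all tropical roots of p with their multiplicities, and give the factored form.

hull edge (i=0, c=-3) to (i=2, c=5): slope 4, span 2
Factored form: p(x) = 5 ⊗ (x ⊕ (-4)) ⊗ (x ⊕ (-4))
Answer: roots = -4 (mult 2)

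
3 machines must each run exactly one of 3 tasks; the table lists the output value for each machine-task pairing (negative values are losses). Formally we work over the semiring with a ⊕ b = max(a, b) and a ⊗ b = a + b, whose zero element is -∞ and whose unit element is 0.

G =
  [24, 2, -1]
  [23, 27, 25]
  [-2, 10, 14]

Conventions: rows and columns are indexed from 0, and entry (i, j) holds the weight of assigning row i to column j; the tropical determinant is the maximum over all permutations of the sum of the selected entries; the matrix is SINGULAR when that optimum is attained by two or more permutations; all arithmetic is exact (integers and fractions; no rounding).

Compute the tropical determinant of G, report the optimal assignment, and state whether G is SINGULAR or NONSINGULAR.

σ = (0, 1, 2): 24 + 27 + 14 = 65
σ = (0, 2, 1): 24 + 25 + 10 = 59
σ = (1, 0, 2): 2 + 23 + 14 = 39
σ = (1, 2, 0): 2 + 25 + (-2) = 25
σ = (2, 0, 1): (-1) + 23 + 10 = 32
σ = (2, 1, 0): (-1) + 27 + (-2) = 24
Optimal value attained by: σ = (0, 1, 2).
Answer: det⊕(G) = 65; verdict: NONSINGULAR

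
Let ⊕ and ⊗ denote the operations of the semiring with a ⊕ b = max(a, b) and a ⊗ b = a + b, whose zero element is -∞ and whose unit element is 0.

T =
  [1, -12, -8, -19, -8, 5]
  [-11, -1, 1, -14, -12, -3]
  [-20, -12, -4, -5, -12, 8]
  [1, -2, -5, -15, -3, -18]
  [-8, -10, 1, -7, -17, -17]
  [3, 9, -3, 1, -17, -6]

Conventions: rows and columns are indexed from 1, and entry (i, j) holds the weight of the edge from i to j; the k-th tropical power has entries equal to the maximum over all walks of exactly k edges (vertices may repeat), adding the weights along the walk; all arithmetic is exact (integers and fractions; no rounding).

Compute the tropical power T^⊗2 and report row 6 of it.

T^⊗2:
  [8, 14, 2, 6, -7, 6]
  [0, 6, 0, -2, -11, 9]
  [11, 17, 5, 9, -8, 4]
  [2, -3, -1, -10, -7, 6]
  [-6, -8, -3, -4, -10, 9]
  [4, 8, 10, -5, -2, 8]
Answer: row 6 of T^⊗2 = [4, 8, 10, -5, -2, 8]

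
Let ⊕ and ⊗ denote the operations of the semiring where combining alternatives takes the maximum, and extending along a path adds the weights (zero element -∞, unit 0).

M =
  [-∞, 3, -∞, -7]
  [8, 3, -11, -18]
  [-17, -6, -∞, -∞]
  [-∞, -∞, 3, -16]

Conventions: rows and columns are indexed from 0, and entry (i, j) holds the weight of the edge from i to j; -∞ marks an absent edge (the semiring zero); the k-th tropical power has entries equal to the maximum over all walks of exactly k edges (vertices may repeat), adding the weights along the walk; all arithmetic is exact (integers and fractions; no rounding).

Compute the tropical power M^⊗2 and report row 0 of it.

M^⊗2:
  [11, 6, -4, -15]
  [11, 11, -8, 1]
  [2, -3, -17, -24]
  [-14, -3, -13, -32]
Answer: row 0 of M^⊗2 = [11, 6, -4, -15]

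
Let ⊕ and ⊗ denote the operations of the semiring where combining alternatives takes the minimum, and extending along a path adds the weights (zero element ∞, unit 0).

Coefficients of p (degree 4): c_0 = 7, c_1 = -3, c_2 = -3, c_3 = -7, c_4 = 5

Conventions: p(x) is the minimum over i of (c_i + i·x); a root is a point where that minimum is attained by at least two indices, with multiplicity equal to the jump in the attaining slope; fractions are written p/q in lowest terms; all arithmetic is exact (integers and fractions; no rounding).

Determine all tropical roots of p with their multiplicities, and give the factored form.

hull edge (i=0, c=7) to (i=1, c=-3): slope -10, span 1
hull edge (i=1, c=-3) to (i=3, c=-7): slope -2, span 2
hull edge (i=3, c=-7) to (i=4, c=5): slope 12, span 1
Factored form: p(x) = 5 ⊗ (x ⊕ (-12)) ⊗ (x ⊕ 2) ⊗ (x ⊕ 2) ⊗ (x ⊕ 10)
Answer: roots = -12 (mult 1), 2 (mult 2), 10 (mult 1)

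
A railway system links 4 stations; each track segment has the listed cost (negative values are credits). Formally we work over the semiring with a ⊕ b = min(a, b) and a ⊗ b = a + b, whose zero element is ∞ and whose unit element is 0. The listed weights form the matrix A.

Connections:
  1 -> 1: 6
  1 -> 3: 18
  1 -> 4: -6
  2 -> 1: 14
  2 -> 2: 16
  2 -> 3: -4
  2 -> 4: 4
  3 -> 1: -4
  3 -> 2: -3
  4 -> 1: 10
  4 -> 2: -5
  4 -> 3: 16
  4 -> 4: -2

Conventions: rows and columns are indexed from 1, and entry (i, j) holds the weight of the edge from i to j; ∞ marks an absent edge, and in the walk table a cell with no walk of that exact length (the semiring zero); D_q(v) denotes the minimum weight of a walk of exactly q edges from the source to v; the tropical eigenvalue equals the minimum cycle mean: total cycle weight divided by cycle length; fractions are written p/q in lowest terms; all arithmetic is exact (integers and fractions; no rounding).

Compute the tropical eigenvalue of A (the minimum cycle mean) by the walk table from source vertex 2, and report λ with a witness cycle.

q=0: [∞, 0, ∞, ∞]
q=1: [14, 16, -4, 4]
q=2: [-8, -7, 12, 2]
q=3: [-2, -3, -11, -14]
q=4: [-15, -19, -7, -16]
Optimal cycle mean attained by: cycle 1->4->2->3->1, total (-6) + (-5) + (-4) + (-4), length 4.
Answer: λ = -19/4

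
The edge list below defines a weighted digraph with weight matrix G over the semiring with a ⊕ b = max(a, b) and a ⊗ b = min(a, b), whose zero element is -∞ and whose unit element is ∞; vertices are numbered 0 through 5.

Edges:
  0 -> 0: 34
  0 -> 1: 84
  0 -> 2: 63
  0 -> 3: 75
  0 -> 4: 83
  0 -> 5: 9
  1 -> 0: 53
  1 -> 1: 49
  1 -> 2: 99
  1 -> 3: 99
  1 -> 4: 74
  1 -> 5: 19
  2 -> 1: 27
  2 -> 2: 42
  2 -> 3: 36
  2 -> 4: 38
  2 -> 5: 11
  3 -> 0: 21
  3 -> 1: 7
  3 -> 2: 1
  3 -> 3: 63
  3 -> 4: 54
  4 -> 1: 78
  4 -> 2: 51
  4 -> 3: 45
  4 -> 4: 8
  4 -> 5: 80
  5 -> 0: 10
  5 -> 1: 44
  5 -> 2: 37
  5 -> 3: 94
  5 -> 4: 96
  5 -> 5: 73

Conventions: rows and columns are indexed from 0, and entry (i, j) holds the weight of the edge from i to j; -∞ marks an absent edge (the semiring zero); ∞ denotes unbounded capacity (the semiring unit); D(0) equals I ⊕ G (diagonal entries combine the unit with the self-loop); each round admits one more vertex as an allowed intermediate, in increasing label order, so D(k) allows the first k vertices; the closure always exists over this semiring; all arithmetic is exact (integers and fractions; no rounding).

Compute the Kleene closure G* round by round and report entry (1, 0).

D(0):
  [∞, 84, 63, 75, 83, 9]
  [53, ∞, 99, 99, 74, 19]
  [-∞, 27, ∞, 36, 38, 11]
  [21, 7, 1, ∞, 54, -∞]
  [-∞, 78, 51, 45, ∞, 80]
  [10, 44, 37, 94, 96, ∞]
D(1):
  [∞, 84, 63, 75, 83, 9]
  [53, ∞, 99, 99, 74, 19]
  [-∞, 27, ∞, 36, 38, 11]
  [21, 21, 21, ∞, 54, 9]
  [-∞, 78, 51, 45, ∞, 80]
  [10, 44, 37, 94, 96, ∞]
D(2):
  [∞, 84, 84, 84, 83, 19]
  [53, ∞, 99, 99, 74, 19]
  [27, 27, ∞, 36, 38, 19]
  [21, 21, 21, ∞, 54, 19]
  [53, 78, 78, 78, ∞, 80]
  [44, 44, 44, 94, 96, ∞]
D(3):
  [∞, 84, 84, 84, 83, 19]
  [53, ∞, 99, 99, 74, 19]
  [27, 27, ∞, 36, 38, 19]
  [21, 21, 21, ∞, 54, 19]
  [53, 78, 78, 78, ∞, 80]
  [44, 44, 44, 94, 96, ∞]
D(4):
  [∞, 84, 84, 84, 83, 19]
  [53, ∞, 99, 99, 74, 19]
  [27, 27, ∞, 36, 38, 19]
  [21, 21, 21, ∞, 54, 19]
  [53, 78, 78, 78, ∞, 80]
  [44, 44, 44, 94, 96, ∞]
D(5):
  [∞, 84, 84, 84, 83, 80]
  [53, ∞, 99, 99, 74, 74]
  [38, 38, ∞, 38, 38, 38]
  [53, 54, 54, ∞, 54, 54]
  [53, 78, 78, 78, ∞, 80]
  [53, 78, 78, 94, 96, ∞]
D(6):
  [∞, 84, 84, 84, 83, 80]
  [53, ∞, 99, 99, 74, 74]
  [38, 38, ∞, 38, 38, 38]
  [53, 54, 54, ∞, 54, 54]
  [53, 78, 78, 80, ∞, 80]
  [53, 78, 78, 94, 96, ∞]
Answer: G*[1][0] = 53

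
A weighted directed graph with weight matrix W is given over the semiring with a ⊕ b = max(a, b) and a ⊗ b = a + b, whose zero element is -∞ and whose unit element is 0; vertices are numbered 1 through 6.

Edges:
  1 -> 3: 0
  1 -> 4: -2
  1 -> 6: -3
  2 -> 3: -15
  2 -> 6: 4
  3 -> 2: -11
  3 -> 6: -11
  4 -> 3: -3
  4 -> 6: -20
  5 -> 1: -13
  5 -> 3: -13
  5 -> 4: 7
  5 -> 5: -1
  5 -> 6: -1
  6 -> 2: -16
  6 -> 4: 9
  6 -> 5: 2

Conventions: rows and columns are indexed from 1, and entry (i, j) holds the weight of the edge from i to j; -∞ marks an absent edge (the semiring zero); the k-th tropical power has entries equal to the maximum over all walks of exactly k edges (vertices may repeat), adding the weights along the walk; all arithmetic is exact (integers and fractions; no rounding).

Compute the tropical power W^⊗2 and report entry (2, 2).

W^⊗2:
  [-∞, -11, -5, 6, -1, -11]
  [-∞, -12, -∞, 13, 6, -26]
  [-∞, -27, -26, -2, -9, -7]
  [-∞, -14, -∞, -11, -18, -14]
  [-14, -17, 4, 8, 1, -2]
  [-11, -∞, 6, 9, 1, 1]
Key observation: the optimum is the walk 2->6->2, with weight 4 + (-16) = -12.
Optimal value attained by: walk 2->6->2.
Answer: (W^⊗2)[2][2] = -12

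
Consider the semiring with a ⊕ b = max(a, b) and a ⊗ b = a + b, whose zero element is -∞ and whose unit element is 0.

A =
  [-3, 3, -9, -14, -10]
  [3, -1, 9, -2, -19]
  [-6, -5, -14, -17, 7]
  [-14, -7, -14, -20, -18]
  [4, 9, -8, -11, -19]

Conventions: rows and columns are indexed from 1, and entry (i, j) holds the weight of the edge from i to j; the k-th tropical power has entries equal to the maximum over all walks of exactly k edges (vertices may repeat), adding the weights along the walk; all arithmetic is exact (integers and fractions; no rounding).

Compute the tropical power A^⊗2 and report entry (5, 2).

A^⊗2:
  [6, 2, 12, 1, -2]
  [3, 6, 8, -3, 16]
  [11, 16, 4, -4, -7]
  [-4, -8, 2, -9, -7]
  [12, 8, 18, 7, -1]
Key observation: the optimum is the walk 5->2->2, with weight 9 + (-1) = 8.
Optimal value attained by: walk 5->2->2.
Answer: (A^⊗2)[5][2] = 8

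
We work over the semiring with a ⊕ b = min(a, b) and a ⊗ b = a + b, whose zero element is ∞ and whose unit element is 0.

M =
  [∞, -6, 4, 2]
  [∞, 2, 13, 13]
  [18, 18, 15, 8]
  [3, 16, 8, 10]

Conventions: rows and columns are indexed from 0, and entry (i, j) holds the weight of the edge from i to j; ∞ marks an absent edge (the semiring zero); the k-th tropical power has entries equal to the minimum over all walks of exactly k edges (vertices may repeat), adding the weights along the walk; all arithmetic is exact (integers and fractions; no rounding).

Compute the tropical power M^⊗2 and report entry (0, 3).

M^⊗2:
  [5, -4, 7, 7]
  [16, 4, 15, 15]
  [11, 12, 16, 18]
  [13, -3, 7, 5]
Key observation: the optimum is the walk 0->1->3, with weight (-6) + 13 = 7.
Optimal value attained by: walk 0->1->3.
Answer: (M^⊗2)[0][3] = 7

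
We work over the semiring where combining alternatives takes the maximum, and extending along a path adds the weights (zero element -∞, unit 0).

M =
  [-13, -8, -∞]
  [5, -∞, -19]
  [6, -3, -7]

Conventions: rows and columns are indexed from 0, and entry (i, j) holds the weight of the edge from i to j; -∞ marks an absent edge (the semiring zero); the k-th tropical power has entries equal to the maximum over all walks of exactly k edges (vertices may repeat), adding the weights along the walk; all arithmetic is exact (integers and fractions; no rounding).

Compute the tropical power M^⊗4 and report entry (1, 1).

M^⊗2:
  [-3, -21, -27]
  [-8, -3, -26]
  [2, -2, -14]
M^⊗3:
  [-16, -11, -34]
  [2, -16, -22]
  [3, -6, -21]
M^⊗4:
  [-6, -24, -30]
  [-11, -6, -29]
  [-1, -5, -25]
Key observation: the optimum is the walk 1->0->1->0->1, with weight 5 + (-8) + 5 + (-8) = -6.
Optimal value attained by: walk 1->0->1->0->1.
Answer: (M^⊗4)[1][1] = -6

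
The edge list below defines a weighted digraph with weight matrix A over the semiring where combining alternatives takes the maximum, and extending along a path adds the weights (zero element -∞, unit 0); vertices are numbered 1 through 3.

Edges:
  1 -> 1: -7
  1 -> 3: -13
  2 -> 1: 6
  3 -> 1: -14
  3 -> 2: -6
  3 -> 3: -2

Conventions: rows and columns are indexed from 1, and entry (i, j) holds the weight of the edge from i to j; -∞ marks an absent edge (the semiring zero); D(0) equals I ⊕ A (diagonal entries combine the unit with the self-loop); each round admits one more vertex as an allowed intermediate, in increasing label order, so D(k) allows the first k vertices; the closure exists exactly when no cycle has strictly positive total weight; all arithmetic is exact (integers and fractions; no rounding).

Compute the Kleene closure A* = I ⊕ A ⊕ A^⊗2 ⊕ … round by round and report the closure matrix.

D(0):
  [0, -∞, -13]
  [6, 0, -∞]
  [-14, -6, 0]
D(1):
  [0, -∞, -13]
  [6, 0, -7]
  [-14, -6, 0]
D(2):
  [0, -∞, -13]
  [6, 0, -7]
  [0, -6, 0]
D(3):
  [0, -19, -13]
  [6, 0, -7]
  [0, -6, 0]
Answer: A* = [[0, -19, -13], [6, 0, -7], [0, -6, 0]]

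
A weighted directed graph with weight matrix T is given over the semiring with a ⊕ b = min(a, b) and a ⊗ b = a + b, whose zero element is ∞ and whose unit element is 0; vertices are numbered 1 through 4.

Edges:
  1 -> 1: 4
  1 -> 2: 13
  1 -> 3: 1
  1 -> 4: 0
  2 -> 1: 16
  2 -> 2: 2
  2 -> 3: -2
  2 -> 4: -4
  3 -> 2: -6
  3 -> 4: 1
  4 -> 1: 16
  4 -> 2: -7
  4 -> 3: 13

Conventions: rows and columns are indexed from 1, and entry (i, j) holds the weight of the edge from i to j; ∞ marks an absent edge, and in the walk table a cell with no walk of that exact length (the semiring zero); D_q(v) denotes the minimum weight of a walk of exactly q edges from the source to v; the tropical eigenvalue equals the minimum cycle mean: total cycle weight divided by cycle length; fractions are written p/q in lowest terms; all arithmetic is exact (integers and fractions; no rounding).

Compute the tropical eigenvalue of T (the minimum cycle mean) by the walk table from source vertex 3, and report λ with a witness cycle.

q=0: [∞, ∞, 0, ∞]
q=1: [∞, -6, ∞, 1]
q=2: [10, -6, -8, -10]
q=3: [6, -17, -8, -10]
q=4: [-1, -17, -19, -21]
Optimal cycle mean attained by: cycle 2->4->2, total (-4) + (-7), length 2.
Answer: λ = -11/2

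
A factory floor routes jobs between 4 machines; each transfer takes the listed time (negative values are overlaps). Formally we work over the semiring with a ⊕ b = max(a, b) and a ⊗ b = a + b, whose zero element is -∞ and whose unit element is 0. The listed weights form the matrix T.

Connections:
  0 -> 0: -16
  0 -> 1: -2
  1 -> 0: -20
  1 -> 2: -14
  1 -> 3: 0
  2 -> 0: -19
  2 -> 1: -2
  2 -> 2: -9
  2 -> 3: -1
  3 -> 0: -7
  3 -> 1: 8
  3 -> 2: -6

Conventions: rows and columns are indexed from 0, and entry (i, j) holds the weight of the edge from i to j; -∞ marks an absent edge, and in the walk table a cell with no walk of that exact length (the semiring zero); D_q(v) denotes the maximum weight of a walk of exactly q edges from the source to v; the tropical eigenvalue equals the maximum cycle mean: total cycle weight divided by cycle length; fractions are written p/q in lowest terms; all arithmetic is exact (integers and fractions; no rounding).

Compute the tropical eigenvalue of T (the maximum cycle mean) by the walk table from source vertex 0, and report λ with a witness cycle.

q=0: [0, -∞, -∞, -∞]
q=1: [-16, -2, -∞, -∞]
q=2: [-22, -18, -16, -2]
q=3: [-9, 6, -8, -17]
q=4: [-14, -9, -8, 6]
Optimal cycle mean attained by: cycle 1->3->1, total 0 + 8, length 2.
Answer: λ = 4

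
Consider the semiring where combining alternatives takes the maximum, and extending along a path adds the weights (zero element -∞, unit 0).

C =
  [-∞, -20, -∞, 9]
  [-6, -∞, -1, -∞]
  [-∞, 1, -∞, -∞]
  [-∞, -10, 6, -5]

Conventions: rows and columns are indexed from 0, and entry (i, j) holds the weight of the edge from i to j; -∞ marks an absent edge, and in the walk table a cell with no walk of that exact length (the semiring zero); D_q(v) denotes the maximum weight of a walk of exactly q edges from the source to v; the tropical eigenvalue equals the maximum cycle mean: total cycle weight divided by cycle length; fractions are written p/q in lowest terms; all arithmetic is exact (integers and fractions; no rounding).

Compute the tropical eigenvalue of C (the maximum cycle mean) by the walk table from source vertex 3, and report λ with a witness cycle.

q=0: [-∞, -∞, -∞, 0]
q=1: [-∞, -10, 6, -5]
q=2: [-16, 7, 1, -10]
q=3: [1, 2, 6, -7]
q=4: [-4, 7, 1, 10]
Optimal cycle mean attained by: cycle 0->3->2->1->0, total 9 + 6 + 1 + (-6), length 4.
Answer: λ = 5/2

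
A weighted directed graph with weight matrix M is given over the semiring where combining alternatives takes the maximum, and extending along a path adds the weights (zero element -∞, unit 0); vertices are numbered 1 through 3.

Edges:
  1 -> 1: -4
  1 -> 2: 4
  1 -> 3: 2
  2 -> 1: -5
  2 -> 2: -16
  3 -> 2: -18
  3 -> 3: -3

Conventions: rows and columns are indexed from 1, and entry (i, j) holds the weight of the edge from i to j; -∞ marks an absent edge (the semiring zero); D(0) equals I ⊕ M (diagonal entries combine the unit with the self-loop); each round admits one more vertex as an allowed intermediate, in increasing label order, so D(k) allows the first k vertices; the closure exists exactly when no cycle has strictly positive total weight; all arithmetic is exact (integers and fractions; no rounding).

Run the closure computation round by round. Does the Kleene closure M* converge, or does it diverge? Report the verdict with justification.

D(0):
  [0, 4, 2]
  [-5, 0, -∞]
  [-∞, -18, 0]
D(1):
  [0, 4, 2]
  [-5, 0, -3]
  [-∞, -18, 0]
D(2):
  [0, 4, 2]
  [-5, 0, -3]
  [-23, -18, 0]
D(3):
  [0, 4, 2]
  [-5, 0, -3]
  [-23, -18, 0]
Key observation: every diagonal entry stays at the unit through all rounds, so no improving cycle exists.
Answer: CONVERGES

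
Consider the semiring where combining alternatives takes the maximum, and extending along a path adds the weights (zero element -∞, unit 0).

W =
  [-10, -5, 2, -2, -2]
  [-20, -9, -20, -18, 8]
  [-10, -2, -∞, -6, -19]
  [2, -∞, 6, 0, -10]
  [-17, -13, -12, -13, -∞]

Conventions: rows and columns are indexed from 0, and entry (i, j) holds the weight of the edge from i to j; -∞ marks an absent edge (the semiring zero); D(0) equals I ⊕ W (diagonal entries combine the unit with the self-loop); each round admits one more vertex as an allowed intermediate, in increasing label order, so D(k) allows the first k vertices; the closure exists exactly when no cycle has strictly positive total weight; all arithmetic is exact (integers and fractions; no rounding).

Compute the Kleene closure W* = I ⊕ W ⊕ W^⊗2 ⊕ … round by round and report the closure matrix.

D(0):
  [0, -5, 2, -2, -2]
  [-20, 0, -20, -18, 8]
  [-10, -2, 0, -6, -19]
  [2, -∞, 6, 0, -10]
  [-17, -13, -12, -13, 0]
D(1):
  [0, -5, 2, -2, -2]
  [-20, 0, -18, -18, 8]
  [-10, -2, 0, -6, -12]
  [2, -3, 6, 0, 0]
  [-17, -13, -12, -13, 0]
D(2):
  [0, -5, 2, -2, 3]
  [-20, 0, -18, -18, 8]
  [-10, -2, 0, -6, 6]
  [2, -3, 6, 0, 5]
  [-17, -13, -12, -13, 0]
D(3):
  [0, 0, 2, -2, 8]
  [-20, 0, -18, -18, 8]
  [-10, -2, 0, -6, 6]
  [2, 4, 6, 0, 12]
  [-17, -13, -12, -13, 0]
D(4):
  [0, 2, 4, -2, 10]
  [-16, 0, -12, -18, 8]
  [-4, -2, 0, -6, 6]
  [2, 4, 6, 0, 12]
  [-11, -9, -7, -13, 0]
D(5):
  [0, 2, 4, -2, 10]
  [-3, 0, 1, -5, 8]
  [-4, -2, 0, -6, 6]
  [2, 4, 6, 0, 12]
  [-11, -9, -7, -13, 0]
Answer: W* = [[0, 2, 4, -2, 10], [-3, 0, 1, -5, 8], [-4, -2, 0, -6, 6], [2, 4, 6, 0, 12], [-11, -9, -7, -13, 0]]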